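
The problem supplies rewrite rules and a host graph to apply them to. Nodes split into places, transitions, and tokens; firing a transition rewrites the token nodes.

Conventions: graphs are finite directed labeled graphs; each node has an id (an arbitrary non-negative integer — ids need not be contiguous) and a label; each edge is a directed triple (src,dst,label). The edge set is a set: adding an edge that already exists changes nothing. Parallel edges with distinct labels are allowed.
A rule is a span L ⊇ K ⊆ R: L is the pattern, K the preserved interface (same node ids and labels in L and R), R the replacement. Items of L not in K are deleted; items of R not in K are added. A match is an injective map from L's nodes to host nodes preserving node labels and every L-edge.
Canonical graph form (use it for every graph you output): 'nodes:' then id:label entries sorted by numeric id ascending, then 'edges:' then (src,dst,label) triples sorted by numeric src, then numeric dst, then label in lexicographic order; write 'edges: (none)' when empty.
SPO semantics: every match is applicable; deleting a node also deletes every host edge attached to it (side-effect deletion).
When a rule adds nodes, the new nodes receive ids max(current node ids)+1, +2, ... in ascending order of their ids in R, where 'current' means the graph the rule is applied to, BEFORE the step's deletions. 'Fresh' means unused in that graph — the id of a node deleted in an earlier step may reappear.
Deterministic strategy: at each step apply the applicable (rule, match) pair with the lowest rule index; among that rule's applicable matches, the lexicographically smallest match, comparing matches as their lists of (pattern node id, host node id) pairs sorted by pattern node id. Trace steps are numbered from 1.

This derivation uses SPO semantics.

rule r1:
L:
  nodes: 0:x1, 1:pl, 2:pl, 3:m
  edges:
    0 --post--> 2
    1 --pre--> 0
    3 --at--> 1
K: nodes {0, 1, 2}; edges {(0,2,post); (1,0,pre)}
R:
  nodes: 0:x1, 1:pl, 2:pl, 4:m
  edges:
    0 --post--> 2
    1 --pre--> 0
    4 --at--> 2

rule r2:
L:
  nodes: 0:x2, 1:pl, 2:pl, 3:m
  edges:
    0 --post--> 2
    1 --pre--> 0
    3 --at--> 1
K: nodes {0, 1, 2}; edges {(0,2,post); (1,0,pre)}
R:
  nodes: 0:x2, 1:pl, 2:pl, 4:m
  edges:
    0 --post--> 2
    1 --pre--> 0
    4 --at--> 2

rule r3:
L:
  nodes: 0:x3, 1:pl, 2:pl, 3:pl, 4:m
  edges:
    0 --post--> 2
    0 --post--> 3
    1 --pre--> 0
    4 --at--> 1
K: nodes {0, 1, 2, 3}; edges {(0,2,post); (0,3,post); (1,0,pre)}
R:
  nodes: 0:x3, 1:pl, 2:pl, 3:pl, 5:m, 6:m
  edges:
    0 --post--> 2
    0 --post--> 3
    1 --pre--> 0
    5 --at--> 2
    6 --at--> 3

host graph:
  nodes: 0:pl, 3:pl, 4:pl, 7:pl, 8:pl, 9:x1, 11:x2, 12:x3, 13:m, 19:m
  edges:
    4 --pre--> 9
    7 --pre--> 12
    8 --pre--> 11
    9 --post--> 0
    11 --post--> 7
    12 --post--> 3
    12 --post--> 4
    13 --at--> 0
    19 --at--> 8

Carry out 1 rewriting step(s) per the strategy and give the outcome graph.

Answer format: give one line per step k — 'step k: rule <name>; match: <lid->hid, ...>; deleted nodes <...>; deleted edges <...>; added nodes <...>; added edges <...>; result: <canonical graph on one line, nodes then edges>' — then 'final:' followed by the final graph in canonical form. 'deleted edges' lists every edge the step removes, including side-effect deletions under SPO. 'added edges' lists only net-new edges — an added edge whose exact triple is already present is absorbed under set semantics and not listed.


step 1: rule r2; match: 0->11, 1->8, 2->7, 3->19; deleted nodes 19; deleted edges (19,8,at); added nodes 20; added edges (20,7,at); result: nodes: 0:pl, 3:pl, 4:pl, 7:pl, 8:pl, 9:x1, 11:x2, 12:x3, 13:m, 20:m edges: (4,9,pre); (7,12,pre); (8,11,pre); (9,0,post); (11,7,post); (12,3,post); (12,4,post); (13,0,at); (20,7,at)
final:
nodes: 0:pl, 3:pl, 4:pl, 7:pl, 8:pl, 9:x1, 11:x2, 12:x3, 13:m, 20:m
edges: (4,9,pre); (7,12,pre); (8,11,pre); (9,0,post); (11,7,post); (12,3,post); (12,4,post); (13,0,at); (20,7,at)


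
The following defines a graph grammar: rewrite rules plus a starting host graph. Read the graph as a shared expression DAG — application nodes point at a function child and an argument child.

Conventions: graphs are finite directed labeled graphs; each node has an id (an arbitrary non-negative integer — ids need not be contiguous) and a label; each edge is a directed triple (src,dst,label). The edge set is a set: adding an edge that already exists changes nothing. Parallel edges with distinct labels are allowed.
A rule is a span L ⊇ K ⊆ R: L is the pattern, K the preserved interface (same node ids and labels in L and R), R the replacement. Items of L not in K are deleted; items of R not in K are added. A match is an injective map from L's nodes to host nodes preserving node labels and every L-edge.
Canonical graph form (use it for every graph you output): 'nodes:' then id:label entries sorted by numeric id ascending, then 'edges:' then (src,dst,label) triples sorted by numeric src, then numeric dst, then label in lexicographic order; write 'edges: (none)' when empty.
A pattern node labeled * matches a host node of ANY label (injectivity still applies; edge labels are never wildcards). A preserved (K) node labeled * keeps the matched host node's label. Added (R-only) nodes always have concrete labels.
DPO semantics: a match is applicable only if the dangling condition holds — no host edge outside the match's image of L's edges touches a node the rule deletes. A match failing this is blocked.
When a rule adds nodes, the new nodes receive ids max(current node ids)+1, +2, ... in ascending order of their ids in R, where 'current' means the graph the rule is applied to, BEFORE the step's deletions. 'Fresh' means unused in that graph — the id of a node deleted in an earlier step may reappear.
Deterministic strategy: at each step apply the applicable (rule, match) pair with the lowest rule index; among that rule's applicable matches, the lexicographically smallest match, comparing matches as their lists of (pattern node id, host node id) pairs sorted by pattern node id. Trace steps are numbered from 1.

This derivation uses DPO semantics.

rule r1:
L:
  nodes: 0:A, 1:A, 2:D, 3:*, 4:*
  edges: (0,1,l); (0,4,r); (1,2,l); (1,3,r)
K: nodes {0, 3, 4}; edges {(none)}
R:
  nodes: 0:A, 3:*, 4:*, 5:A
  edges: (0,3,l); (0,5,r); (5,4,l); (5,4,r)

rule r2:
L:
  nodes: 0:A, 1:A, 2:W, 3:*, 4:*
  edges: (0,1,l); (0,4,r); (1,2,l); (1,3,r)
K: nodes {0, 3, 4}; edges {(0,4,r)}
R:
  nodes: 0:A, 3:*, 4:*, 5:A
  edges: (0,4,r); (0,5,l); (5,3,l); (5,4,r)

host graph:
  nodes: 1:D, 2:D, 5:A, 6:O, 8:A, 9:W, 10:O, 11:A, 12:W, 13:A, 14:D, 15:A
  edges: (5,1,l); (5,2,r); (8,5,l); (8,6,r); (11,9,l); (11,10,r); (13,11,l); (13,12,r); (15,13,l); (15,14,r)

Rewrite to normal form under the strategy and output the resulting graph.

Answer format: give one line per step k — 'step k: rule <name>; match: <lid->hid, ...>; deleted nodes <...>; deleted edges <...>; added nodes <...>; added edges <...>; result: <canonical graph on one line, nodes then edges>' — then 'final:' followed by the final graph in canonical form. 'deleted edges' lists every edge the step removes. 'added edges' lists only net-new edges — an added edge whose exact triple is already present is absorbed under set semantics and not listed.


step 1: rule r1; match: 0->8, 1->5, 2->1, 3->2, 4->6; deleted nodes 1, 5; deleted edges (5,1,l); (5,2,r); (8,5,l); (8,6,r); added nodes 16; added edges (8,2,l); (8,16,r); (16,6,l); (16,6,r); result: nodes: 2:D, 6:O, 8:A, 9:W, 10:O, 11:A, 12:W, 13:A, 14:D, 15:A, 16:A edges: (8,2,l); (8,16,r); (11,9,l); (11,10,r); (13,11,l); (13,12,r); (15,13,l); (15,14,r); (16,6,l); (16,6,r)
step 2: rule r2; match: 0->13, 1->11, 2->9, 3->10, 4->12; deleted nodes 9, 11; deleted edges (11,9,l); (11,10,r); (13,11,l); added nodes 17; added edges (13,17,l); (17,10,l); (17,12,r); result: nodes: 2:D, 6:O, 8:A, 10:O, 12:W, 13:A, 14:D, 15:A, 16:A, 17:A edges: (8,2,l); (8,16,r); (13,12,r); (13,17,l); (15,13,l); (15,14,r); (16,6,l); (16,6,r); (17,10,l); (17,12,r)
final:
nodes: 2:D, 6:O, 8:A, 10:O, 12:W, 13:A, 14:D, 15:A, 16:A, 17:A
edges: (8,2,l); (8,16,r); (13,12,r); (13,17,l); (15,13,l); (15,14,r); (16,6,l); (16,6,r); (17,10,l); (17,12,r)


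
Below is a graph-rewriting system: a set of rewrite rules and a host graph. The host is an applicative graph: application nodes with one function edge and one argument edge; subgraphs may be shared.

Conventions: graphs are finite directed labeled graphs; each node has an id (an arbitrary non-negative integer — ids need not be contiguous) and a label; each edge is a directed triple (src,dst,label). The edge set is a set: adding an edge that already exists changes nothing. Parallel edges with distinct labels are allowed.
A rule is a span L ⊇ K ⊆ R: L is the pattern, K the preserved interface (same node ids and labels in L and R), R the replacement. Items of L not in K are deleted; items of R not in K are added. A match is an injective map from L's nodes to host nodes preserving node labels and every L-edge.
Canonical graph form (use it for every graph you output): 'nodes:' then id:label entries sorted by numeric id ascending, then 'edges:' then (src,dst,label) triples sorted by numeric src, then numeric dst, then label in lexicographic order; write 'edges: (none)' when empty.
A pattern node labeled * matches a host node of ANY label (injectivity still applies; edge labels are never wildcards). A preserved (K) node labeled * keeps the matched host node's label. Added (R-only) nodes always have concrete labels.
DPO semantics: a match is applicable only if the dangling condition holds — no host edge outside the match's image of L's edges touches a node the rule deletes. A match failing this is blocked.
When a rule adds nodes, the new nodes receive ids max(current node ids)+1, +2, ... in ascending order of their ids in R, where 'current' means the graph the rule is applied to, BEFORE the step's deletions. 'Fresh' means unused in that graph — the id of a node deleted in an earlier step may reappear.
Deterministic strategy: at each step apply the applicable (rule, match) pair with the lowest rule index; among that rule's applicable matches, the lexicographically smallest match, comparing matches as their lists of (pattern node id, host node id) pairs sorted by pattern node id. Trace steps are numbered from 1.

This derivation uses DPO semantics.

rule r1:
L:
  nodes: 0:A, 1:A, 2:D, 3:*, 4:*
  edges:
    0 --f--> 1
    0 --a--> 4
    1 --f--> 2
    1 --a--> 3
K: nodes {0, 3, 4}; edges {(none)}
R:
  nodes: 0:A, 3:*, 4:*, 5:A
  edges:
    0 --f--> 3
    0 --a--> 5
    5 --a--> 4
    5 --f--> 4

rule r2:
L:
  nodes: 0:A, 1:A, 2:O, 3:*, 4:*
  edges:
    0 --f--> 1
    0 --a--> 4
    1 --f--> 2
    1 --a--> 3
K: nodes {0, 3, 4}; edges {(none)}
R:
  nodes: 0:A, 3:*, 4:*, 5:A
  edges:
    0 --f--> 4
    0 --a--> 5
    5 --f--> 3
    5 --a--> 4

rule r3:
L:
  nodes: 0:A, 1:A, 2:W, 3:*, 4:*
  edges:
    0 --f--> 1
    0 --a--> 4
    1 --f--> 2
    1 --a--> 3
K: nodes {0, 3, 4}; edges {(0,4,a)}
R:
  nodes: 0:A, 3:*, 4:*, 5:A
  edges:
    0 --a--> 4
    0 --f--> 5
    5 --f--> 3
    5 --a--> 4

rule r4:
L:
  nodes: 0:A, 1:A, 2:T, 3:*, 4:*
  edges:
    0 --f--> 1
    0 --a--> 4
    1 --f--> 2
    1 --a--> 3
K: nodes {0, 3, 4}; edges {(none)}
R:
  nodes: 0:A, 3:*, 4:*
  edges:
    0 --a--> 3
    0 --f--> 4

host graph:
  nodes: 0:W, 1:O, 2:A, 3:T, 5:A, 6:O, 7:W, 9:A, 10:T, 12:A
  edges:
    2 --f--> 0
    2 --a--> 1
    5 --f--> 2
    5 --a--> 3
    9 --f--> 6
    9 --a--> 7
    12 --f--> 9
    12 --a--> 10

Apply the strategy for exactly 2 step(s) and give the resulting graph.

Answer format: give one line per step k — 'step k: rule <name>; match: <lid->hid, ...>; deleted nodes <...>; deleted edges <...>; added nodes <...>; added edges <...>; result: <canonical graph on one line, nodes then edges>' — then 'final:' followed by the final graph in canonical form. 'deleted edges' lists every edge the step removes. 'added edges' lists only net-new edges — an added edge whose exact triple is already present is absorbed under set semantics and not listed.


step 1: rule r2; match: 0->12, 1->9, 2->6, 3->7, 4->10; deleted nodes 6, 9; deleted edges (9,6,f); (9,7,a); (12,9,f); (12,10,a); added nodes 13; added edges (12,10,f); (12,13,a); (13,7,f); (13,10,a); result: nodes: 0:W, 1:O, 2:A, 3:T, 5:A, 7:W, 10:T, 12:A, 13:A edges: (2,0,f); (2,1,a); (5,2,f); (5,3,a); (12,10,f); (12,13,a); (13,7,f); (13,10,a)
step 2: rule r3; match: 0->5, 1->2, 2->0, 3->1, 4->3; deleted nodes 0, 2; deleted edges (2,0,f); (2,1,a); (5,2,f); added nodes 14; added edges (5,14,f); (14,1,f); (14,3,a); result: nodes: 1:O, 3:T, 5:A, 7:W, 10:T, 12:A, 13:A, 14:A edges: (5,3,a); (5,14,f); (12,10,f); (12,13,a); (13,7,f); (13,10,a); (14,1,f); (14,3,a)
final:
nodes: 1:O, 3:T, 5:A, 7:W, 10:T, 12:A, 13:A, 14:A
edges: (5,3,a); (5,14,f); (12,10,f); (12,13,a); (13,7,f); (13,10,a); (14,1,f); (14,3,a)


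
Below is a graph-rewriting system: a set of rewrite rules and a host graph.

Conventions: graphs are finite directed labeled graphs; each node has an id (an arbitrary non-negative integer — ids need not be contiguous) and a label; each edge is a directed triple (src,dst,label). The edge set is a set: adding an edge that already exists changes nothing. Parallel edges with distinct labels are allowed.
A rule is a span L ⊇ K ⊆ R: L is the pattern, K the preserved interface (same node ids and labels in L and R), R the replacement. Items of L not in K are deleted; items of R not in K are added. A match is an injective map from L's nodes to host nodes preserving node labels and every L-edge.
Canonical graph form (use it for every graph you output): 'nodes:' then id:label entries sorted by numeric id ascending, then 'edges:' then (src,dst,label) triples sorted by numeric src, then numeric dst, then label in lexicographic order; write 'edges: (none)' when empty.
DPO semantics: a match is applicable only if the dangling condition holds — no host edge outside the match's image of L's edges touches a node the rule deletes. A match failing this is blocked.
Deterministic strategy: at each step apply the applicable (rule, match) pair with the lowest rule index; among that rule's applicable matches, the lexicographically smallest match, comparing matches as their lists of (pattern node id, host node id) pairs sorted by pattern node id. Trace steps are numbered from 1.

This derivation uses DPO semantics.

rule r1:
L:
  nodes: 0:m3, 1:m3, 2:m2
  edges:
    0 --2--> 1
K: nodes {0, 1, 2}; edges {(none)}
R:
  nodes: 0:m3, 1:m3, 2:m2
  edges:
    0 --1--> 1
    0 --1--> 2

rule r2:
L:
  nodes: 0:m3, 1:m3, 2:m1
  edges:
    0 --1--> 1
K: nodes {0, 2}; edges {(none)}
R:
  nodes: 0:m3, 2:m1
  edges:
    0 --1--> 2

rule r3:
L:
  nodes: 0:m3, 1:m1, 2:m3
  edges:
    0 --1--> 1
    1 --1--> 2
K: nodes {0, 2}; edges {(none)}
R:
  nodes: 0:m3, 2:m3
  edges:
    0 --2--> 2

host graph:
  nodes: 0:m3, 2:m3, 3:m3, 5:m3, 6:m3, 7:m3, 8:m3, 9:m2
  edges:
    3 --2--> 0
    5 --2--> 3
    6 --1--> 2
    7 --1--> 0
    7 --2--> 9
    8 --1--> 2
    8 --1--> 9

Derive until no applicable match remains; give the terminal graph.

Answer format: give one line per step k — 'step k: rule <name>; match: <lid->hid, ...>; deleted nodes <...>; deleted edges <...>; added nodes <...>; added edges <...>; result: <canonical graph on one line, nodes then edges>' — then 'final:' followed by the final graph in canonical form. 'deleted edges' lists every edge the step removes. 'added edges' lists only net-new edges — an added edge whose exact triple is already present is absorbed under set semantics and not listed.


step 1: rule r1; match: 0->3, 1->0, 2->9; deleted nodes (none); deleted edges (3,0,2); added nodes (none); added edges (3,0,1); (3,9,1); result: nodes: 0:m3, 2:m3, 3:m3, 5:m3, 6:m3, 7:m3, 8:m3, 9:m2 edges: (3,0,1); (3,9,1); (5,3,2); (6,2,1); (7,0,1); (7,9,2); (8,2,1); (8,9,1)
step 2: rule r1; match: 0->5, 1->3, 2->9; deleted nodes (none); deleted edges (5,3,2); added nodes (none); added edges (5,3,1); (5,9,1); result: nodes: 0:m3, 2:m3, 3:m3, 5:m3, 6:m3, 7:m3, 8:m3, 9:m2 edges: (3,0,1); (3,9,1); (5,3,1); (5,9,1); (6,2,1); (7,0,1); (7,9,2); (8,2,1); (8,9,1)
final:
nodes: 0:m3, 2:m3, 3:m3, 5:m3, 6:m3, 7:m3, 8:m3, 9:m2
edges: (3,0,1); (3,9,1); (5,3,1); (5,9,1); (6,2,1); (7,0,1); (7,9,2); (8,2,1); (8,9,1)


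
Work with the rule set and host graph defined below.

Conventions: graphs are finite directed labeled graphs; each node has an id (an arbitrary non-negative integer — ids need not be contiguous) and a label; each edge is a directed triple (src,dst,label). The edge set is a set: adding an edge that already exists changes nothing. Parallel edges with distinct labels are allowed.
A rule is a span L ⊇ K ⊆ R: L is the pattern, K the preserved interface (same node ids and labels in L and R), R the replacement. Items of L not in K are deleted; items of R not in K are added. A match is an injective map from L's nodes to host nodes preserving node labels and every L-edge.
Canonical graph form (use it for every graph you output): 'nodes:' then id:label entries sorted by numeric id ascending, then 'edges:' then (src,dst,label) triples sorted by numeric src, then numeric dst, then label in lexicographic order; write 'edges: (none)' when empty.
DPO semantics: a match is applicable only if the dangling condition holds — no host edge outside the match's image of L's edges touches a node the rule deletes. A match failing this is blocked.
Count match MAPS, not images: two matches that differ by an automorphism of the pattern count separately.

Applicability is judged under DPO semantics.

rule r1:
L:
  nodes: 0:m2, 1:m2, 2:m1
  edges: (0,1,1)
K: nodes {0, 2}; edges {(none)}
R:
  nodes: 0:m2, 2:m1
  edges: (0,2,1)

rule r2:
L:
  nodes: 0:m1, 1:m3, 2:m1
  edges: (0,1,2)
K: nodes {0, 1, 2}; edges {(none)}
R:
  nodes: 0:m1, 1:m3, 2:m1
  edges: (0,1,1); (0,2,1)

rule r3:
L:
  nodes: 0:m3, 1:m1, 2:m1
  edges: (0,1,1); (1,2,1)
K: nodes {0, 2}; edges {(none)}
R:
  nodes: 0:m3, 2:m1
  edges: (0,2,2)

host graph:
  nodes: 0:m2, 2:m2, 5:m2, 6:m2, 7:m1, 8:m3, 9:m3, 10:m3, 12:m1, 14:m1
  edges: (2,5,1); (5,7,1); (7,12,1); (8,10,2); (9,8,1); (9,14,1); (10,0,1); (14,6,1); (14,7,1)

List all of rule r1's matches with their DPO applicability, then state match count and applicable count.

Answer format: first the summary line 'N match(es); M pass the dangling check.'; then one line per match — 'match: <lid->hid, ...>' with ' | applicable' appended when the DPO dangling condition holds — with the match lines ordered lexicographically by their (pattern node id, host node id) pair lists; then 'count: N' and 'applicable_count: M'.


3 match(es); 0 pass the dangling check.
match: 0->2, 1->5, 2->7
match: 0->2, 1->5, 2->12
match: 0->2, 1->5, 2->14
count: 3
applicable_count: 0


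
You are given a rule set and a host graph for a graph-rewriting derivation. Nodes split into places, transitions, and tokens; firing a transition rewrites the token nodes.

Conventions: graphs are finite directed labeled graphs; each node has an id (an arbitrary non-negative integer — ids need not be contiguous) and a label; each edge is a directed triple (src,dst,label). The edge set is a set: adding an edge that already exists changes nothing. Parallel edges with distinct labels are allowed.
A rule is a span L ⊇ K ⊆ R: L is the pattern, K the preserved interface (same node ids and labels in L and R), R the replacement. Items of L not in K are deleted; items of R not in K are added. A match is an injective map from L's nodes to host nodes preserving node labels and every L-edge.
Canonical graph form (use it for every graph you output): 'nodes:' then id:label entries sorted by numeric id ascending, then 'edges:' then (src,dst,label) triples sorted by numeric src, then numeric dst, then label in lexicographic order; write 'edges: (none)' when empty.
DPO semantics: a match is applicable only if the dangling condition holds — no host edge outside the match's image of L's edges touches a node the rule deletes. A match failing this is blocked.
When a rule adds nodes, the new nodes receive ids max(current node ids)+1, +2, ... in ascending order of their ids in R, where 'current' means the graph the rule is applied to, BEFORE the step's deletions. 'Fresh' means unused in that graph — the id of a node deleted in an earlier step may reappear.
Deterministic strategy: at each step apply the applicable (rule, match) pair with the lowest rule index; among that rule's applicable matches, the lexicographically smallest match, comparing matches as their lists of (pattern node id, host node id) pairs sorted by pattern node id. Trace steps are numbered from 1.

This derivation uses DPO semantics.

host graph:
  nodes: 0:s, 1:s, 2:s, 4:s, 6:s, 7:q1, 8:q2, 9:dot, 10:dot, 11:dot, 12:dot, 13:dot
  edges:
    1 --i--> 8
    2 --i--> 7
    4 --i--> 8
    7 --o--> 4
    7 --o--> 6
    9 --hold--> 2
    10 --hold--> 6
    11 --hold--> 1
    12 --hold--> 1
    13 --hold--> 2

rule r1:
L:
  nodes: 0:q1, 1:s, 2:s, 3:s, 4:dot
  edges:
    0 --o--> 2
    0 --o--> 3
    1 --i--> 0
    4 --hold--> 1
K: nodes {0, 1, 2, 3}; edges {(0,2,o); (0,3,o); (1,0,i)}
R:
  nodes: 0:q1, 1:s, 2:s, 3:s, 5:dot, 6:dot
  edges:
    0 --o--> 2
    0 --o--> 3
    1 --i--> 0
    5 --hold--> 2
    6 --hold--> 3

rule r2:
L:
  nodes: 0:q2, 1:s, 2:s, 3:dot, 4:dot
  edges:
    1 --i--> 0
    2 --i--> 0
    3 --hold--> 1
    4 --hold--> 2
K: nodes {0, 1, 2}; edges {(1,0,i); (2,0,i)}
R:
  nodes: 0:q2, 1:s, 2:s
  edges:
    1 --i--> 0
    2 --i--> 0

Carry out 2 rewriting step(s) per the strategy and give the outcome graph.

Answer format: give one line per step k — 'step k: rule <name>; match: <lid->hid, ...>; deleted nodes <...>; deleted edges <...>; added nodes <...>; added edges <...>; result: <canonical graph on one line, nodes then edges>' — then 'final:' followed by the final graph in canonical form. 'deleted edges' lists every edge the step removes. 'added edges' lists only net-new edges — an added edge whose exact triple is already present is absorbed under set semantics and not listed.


step 1: rule r1; match: 0->7, 1->2, 2->4, 3->6, 4->9; deleted nodes 9; deleted edges (9,2,hold); added nodes 14, 15; added edges (14,4,hold); (15,6,hold); result: nodes: 0:s, 1:s, 2:s, 4:s, 6:s, 7:q1, 8:q2, 10:dot, 11:dot, 12:dot, 13:dot, 14:dot, 15:dot edges: (1,8,i); (2,7,i); (4,8,i); (7,4,o); (7,6,o); (10,6,hold); (11,1,hold); (12,1,hold); (13,2,hold); (14,4,hold); (15,6,hold)
step 2: rule r1; match: 0->7, 1->2, 2->4, 3->6, 4->13; deleted nodes 13; deleted edges (13,2,hold); added nodes 16, 17; added edges (16,4,hold); (17,6,hold); result: nodes: 0:s, 1:s, 2:s, 4:s, 6:s, 7:q1, 8:q2, 10:dot, 11:dot, 12:dot, 14:dot, 15:dot, 16:dot, 17:dot edges: (1,8,i); (2,7,i); (4,8,i); (7,4,o); (7,6,o); (10,6,hold); (11,1,hold); (12,1,hold); (14,4,hold); (15,6,hold); (16,4,hold); (17,6,hold)
final:
nodes: 0:s, 1:s, 2:s, 4:s, 6:s, 7:q1, 8:q2, 10:dot, 11:dot, 12:dot, 14:dot, 15:dot, 16:dot, 17:dot
edges: (1,8,i); (2,7,i); (4,8,i); (7,4,o); (7,6,o); (10,6,hold); (11,1,hold); (12,1,hold); (14,4,hold); (15,6,hold); (16,4,hold); (17,6,hold)


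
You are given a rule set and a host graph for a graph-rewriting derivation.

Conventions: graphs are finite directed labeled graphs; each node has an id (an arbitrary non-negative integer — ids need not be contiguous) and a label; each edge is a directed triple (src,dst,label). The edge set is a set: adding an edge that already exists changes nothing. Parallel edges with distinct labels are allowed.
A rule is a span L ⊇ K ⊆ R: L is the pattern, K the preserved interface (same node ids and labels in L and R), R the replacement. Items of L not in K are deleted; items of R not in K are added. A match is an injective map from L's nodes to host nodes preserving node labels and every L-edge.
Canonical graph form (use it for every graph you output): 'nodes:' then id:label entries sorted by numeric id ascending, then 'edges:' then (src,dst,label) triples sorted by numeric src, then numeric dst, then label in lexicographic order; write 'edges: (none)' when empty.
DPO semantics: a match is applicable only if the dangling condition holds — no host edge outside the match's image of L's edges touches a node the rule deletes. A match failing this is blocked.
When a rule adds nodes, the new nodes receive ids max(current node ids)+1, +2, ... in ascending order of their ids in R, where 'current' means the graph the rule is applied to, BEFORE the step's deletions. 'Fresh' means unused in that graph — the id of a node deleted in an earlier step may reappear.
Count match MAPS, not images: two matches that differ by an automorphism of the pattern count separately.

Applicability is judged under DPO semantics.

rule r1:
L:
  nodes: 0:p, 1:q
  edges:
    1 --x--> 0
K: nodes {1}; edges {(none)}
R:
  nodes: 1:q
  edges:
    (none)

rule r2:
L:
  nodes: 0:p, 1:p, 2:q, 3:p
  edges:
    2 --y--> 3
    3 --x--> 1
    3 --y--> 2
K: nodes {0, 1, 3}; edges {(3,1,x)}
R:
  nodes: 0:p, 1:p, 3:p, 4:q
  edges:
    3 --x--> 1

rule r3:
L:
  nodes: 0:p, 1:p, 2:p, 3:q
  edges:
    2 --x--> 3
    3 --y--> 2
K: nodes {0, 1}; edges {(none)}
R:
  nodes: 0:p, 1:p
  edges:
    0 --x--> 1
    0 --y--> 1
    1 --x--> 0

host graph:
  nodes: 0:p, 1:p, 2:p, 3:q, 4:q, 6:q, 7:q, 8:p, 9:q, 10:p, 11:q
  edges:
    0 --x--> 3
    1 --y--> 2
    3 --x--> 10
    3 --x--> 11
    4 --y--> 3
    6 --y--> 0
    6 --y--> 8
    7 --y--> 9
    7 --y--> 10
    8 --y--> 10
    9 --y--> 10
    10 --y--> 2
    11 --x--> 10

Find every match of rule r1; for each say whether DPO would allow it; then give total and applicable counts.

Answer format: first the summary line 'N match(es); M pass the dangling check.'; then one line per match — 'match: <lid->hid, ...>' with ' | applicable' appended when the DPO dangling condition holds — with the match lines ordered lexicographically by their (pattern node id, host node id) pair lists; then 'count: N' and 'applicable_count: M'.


2 match(es); 0 pass the dangling check.
match: 0->10, 1->3
match: 0->10, 1->11
count: 2
applicable_count: 0


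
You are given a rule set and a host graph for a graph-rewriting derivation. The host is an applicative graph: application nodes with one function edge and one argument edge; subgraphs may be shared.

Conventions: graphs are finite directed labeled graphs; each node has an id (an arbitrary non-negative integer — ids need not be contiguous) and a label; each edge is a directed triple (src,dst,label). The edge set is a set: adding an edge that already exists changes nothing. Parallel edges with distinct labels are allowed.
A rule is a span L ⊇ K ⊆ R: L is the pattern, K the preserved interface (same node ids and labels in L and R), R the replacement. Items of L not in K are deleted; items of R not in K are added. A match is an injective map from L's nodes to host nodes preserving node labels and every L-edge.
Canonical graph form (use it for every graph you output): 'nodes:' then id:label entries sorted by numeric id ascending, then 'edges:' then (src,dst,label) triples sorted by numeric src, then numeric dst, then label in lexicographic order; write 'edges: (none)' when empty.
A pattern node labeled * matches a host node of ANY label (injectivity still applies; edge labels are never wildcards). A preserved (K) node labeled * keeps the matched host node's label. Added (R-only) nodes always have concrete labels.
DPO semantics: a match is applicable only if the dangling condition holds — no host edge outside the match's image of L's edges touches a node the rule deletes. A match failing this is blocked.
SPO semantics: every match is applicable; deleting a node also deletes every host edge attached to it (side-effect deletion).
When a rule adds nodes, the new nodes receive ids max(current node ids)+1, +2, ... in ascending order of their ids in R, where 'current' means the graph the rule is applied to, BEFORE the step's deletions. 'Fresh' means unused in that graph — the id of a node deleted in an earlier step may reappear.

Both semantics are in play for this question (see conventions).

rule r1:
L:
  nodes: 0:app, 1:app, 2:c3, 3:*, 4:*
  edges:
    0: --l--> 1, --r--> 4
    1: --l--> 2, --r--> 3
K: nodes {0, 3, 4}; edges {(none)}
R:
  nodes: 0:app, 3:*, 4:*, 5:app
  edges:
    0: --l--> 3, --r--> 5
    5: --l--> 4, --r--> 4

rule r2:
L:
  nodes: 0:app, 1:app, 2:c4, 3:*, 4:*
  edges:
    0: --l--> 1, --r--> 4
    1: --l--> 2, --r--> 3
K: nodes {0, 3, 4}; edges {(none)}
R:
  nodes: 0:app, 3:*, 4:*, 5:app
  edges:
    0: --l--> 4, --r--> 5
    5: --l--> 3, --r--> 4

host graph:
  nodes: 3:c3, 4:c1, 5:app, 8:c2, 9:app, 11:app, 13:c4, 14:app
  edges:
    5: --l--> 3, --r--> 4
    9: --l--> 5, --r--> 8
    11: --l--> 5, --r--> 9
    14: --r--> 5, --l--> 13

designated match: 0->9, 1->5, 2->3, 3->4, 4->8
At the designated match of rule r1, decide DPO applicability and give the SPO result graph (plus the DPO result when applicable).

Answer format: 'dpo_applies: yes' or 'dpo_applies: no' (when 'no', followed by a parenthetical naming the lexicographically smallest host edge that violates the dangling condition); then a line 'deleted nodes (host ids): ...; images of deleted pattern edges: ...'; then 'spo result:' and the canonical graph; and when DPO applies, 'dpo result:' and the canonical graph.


dpo_applies: no
(the rule deletes node 5, which keeps host edge (11,5,l) outside the match image — the dangling condition fails, DPO blocks; SPO proceeds and side-deletes such edges)
deleted nodes (host ids): 3, 5; images of deleted pattern edges: (5,3,l); (5,4,r); (9,5,l); (9,8,r)
spo result:
nodes: 4:c1, 8:c2, 9:app, 11:app, 13:c4, 14:app, 15:app
edges: (9,4,l); (9,15,r); (11,9,r); (14,13,l); (15,8,l); (15,8,r)


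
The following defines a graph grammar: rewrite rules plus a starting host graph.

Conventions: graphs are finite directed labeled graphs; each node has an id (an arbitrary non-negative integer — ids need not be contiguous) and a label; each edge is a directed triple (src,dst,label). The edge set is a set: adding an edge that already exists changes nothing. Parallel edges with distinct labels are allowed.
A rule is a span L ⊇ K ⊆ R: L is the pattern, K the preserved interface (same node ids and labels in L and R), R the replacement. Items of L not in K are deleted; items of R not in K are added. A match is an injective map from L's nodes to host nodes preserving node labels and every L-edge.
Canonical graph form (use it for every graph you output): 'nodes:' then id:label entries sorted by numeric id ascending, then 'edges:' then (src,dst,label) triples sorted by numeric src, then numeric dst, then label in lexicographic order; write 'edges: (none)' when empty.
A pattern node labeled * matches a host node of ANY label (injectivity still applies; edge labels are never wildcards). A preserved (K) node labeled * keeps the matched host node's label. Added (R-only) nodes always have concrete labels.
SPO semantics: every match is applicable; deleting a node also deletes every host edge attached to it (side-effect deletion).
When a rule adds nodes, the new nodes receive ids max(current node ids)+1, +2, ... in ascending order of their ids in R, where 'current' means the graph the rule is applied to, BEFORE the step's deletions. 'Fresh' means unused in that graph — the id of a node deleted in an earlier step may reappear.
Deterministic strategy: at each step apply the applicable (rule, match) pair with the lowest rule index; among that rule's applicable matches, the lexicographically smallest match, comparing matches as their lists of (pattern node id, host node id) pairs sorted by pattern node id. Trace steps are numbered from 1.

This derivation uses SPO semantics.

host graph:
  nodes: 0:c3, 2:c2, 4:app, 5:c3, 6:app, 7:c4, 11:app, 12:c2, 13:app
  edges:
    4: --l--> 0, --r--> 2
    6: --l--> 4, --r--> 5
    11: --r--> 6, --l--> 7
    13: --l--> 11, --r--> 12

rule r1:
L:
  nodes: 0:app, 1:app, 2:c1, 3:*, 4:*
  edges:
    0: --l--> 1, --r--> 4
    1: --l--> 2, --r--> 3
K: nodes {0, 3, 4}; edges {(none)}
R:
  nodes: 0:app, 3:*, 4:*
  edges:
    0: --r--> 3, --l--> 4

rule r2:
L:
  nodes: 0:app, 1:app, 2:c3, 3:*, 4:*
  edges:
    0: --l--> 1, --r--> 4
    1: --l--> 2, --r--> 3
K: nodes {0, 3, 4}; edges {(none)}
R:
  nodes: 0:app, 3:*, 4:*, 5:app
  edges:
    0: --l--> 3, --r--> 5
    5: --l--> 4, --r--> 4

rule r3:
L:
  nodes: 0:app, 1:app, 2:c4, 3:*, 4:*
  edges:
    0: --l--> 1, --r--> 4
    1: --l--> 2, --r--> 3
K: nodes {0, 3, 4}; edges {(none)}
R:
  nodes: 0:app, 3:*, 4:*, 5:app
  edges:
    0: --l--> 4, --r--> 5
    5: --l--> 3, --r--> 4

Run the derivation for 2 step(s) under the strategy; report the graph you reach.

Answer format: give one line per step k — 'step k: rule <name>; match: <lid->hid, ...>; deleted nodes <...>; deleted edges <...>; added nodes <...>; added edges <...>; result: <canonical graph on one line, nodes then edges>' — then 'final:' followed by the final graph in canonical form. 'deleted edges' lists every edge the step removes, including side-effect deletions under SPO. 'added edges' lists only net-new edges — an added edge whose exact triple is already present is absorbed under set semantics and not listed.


step 1: rule r2; match: 0->6, 1->4, 2->0, 3->2, 4->5; deleted nodes 0, 4; deleted edges (4,0,l); (4,2,r); (6,4,l); (6,5,r); added nodes 14; added edges (6,2,l); (6,14,r); (14,5,l); (14,5,r); result: nodes: 2:c2, 5:c3, 6:app, 7:c4, 11:app, 12:c2, 13:app, 14:app edges: (6,2,l); (6,14,r); (11,6,r); (11,7,l); (13,11,l); (13,12,r); (14,5,l); (14,5,r)
step 2: rule r3; match: 0->13, 1->11, 2->7, 3->6, 4->12; deleted nodes 7, 11; deleted edges (11,6,r); (11,7,l); (13,11,l); (13,12,r); added nodes 15; added edges (13,12,l); (13,15,r); (15,6,l); (15,12,r); result: nodes: 2:c2, 5:c3, 6:app, 12:c2, 13:app, 14:app, 15:app edges: (6,2,l); (6,14,r); (13,12,l); (13,15,r); (14,5,l); (14,5,r); (15,6,l); (15,12,r)
final:
nodes: 2:c2, 5:c3, 6:app, 12:c2, 13:app, 14:app, 15:app
edges: (6,2,l); (6,14,r); (13,12,l); (13,15,r); (14,5,l); (14,5,r); (15,6,l); (15,12,r)


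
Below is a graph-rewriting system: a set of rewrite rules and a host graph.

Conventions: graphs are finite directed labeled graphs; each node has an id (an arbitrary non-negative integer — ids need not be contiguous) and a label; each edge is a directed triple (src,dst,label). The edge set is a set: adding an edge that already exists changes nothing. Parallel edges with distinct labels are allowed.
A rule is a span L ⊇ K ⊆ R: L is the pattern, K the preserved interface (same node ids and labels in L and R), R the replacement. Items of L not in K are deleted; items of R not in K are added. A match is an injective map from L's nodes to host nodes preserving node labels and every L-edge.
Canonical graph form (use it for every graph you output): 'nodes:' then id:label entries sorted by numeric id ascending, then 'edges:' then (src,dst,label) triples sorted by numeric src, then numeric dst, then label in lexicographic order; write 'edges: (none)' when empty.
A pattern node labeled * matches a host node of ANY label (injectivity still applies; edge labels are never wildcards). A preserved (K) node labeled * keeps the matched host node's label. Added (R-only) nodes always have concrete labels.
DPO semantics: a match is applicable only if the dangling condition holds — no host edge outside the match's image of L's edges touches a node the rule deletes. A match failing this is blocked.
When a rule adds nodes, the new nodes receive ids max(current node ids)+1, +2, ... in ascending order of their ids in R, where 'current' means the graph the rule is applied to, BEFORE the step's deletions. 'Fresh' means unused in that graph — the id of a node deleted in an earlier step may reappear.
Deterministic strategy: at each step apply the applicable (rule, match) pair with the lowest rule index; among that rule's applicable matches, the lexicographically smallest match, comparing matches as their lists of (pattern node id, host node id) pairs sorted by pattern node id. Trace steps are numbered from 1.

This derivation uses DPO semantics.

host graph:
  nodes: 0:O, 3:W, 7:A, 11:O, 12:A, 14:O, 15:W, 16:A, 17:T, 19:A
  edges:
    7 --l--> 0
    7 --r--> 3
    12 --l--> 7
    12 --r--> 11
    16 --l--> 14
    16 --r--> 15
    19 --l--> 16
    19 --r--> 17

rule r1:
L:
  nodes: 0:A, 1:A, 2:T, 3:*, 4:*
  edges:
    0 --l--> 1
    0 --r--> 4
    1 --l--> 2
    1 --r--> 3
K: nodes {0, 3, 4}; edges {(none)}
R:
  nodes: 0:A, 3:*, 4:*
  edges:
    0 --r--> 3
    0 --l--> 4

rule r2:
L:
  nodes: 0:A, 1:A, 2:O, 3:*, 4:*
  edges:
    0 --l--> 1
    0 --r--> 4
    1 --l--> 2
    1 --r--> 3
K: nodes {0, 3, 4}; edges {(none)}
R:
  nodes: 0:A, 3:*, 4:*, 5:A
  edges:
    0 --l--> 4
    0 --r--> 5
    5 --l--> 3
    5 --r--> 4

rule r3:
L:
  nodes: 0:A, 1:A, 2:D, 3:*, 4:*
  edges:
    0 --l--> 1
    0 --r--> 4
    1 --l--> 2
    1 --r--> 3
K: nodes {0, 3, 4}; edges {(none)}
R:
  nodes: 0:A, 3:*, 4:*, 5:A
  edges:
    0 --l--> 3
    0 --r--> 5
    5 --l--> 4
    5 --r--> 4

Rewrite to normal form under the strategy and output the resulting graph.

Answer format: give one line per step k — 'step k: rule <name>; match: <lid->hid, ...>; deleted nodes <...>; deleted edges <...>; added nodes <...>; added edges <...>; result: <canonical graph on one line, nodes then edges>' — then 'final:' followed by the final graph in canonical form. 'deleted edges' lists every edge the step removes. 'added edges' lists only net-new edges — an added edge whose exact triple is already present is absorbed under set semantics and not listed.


step 1: rule r2; match: 0->12, 1->7, 2->0, 3->3, 4->11; deleted nodes 0, 7; deleted edges (7,0,l); (7,3,r); (12,7,l); (12,11,r); added nodes 20; added edges (12,11,l); (12,20,r); (20,3,l); (20,11,r); result: nodes: 3:W, 11:O, 12:A, 14:O, 15:W, 16:A, 17:T, 19:A, 20:A edges: (12,11,l); (12,20,r); (16,14,l); (16,15,r); (19,16,l); (19,17,r); (20,3,l); (20,11,r)
step 2: rule r2; match: 0->19, 1->16, 2->14, 3->15, 4->17; deleted nodes 14, 16; deleted edges (16,14,l); (16,15,r); (19,16,l); (19,17,r); added nodes 21; added edges (19,17,l); (19,21,r); (21,15,l); (21,17,r); result: nodes: 3:W, 11:O, 12:A, 15:W, 17:T, 19:A, 20:A, 21:A edges: (12,11,l); (12,20,r); (19,17,l); (19,21,r); (20,3,l); (20,11,r); (21,15,l); (21,17,r)
final:
nodes: 3:W, 11:O, 12:A, 15:W, 17:T, 19:A, 20:A, 21:A
edges: (12,11,l); (12,20,r); (19,17,l); (19,21,r); (20,3,l); (20,11,r); (21,15,l); (21,17,r)


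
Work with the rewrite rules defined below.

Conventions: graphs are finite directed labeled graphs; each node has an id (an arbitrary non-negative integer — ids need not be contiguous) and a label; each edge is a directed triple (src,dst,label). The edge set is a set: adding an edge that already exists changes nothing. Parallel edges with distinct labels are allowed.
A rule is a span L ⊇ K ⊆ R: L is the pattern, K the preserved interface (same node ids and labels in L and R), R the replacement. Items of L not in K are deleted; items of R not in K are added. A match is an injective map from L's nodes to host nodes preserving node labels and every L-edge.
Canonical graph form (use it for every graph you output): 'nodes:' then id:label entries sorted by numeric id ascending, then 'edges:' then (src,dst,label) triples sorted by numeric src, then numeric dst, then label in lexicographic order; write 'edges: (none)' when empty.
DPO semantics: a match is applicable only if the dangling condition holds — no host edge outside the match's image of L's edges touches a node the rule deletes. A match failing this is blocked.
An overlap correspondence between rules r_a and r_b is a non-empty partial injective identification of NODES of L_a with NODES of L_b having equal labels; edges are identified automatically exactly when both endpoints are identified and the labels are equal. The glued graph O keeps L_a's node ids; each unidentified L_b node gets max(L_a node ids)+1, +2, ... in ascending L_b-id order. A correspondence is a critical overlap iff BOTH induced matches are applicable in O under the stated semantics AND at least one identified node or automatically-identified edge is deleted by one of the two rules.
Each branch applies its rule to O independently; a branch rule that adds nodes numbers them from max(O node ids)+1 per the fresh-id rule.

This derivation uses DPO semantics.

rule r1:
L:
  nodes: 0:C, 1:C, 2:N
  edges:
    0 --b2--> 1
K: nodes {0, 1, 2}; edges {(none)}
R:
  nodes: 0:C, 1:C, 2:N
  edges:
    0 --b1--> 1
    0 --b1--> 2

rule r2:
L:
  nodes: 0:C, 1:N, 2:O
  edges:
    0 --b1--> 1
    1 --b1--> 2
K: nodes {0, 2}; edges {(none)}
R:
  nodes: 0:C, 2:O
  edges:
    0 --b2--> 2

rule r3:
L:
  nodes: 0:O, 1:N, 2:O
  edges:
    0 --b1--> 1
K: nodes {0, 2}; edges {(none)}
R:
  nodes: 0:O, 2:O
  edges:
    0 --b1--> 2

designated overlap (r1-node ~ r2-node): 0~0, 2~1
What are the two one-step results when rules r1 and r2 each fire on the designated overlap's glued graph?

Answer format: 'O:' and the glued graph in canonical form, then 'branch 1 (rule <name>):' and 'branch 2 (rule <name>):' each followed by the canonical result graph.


O:
nodes: 0:C, 1:C, 2:N, 3:O
edges: (0,1,b2); (0,2,b1); (2,3,b1)
branch 1 (rule r1):
nodes: 0:C, 1:C, 2:N, 3:O
edges: (0,1,b1); (0,2,b1); (2,3,b1)
branch 2 (rule r2):
nodes: 0:C, 1:C, 3:O
edges: (0,1,b2); (0,3,b2)
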